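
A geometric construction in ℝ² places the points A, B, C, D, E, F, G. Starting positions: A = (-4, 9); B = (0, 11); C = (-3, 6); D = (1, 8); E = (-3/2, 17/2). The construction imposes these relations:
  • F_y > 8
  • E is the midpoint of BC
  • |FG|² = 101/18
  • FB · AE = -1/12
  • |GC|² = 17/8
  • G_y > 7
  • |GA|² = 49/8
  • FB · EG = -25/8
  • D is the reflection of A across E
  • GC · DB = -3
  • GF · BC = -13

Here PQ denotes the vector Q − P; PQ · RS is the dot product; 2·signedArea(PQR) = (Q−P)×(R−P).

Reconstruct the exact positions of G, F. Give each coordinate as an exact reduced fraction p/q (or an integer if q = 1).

1. G_x = -9/4  [line 1·x + -3·y + 24 = 0 ∩ |GC|² = 17/8]
2. G_y = 29/4  [line 1·x + -3·y + 24 = 0 ∩ |GC|² = 17/8]
   → G = (-9/4, 29/4)
3. F_x = -5/12  [FB · AE = -1/12 ∩ FB · EG = -25/8]
4. F_y = 35/4  [FB · AE = -1/12 ∩ FB · EG = -25/8]
   → F = (-5/12, 35/4)

F = (-5/12, 35/4)
G = (-9/4, 29/4)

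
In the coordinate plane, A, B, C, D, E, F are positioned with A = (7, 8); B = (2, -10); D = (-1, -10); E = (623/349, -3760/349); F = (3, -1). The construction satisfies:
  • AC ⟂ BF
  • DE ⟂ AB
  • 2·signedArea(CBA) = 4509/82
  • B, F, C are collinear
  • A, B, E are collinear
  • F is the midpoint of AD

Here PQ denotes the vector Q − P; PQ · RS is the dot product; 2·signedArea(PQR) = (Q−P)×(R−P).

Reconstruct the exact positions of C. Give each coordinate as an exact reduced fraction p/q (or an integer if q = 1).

1. C_x = 331/82  [B, F, C are collinear ∩ AC ⟂ BF]
2. C_y = 683/82  [B, F, C are collinear ∩ AC ⟂ BF]
   → C = (331/82, 683/82)

C = (331/82, 683/82)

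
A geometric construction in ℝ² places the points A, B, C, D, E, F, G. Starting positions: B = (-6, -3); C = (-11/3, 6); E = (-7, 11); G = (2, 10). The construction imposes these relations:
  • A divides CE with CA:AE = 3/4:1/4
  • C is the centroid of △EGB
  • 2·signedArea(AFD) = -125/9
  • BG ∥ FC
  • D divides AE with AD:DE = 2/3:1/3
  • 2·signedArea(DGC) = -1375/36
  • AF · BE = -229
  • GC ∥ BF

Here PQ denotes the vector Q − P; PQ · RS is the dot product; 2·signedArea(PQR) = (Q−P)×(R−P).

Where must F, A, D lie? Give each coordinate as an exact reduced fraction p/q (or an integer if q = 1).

1. F_x = -35/3  [BG ∥ FC ∩ GC ∥ BF]
2. F_y = -7  [BG ∥ FC ∩ GC ∥ BF]
   → F = (-35/3, -7)
3. A_x = -37/6  [A divides CE with CA:AE = 3/4:1/4]
4. A_y = 39/4  [A divides CE with CA:AE = 3/4:1/4]
   → A = (-37/6, 39/4)
5. D_x = -121/18  [D divides AE with AD:DE = 2/3:1/3]
6. D_y = 127/12  [D divides AE with AD:DE = 2/3:1/3]
   → D = (-121/18, 127/12)

A = (-37/6, 39/4)
D = (-121/18, 127/12)
F = (-35/3, -7)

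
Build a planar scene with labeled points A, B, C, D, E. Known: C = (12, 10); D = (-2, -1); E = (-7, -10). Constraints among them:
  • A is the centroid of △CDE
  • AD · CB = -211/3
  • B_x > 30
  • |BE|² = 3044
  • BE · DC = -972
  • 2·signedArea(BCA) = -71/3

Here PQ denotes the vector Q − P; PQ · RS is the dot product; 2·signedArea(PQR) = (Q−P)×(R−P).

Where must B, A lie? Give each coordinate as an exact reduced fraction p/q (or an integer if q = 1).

A = (1, -1/3)
B = (31, 30)

1. A_x = 1  [A is the centroid of △CDE]
2. A_y = -1/3  [A is the centroid of △CDE]
   → A = (1, -1/3)
3. B_x = 31  [2·signedArea(BCA) = -71/3 ∩ AD · CB = -211/3]
4. B_y = 30  [2·signedArea(BCA) = -71/3 ∩ AD · CB = -211/3]
   → B = (31, 30)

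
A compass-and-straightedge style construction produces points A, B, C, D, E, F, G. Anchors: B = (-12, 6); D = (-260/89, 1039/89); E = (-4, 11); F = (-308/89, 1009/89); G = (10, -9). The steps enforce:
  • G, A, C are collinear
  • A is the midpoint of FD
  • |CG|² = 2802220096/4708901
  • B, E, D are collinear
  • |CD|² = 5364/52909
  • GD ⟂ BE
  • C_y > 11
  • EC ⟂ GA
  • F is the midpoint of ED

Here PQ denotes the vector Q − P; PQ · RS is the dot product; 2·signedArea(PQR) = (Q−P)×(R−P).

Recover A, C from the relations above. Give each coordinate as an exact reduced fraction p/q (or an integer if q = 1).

1. A_x = -284/89  [A is the midpoint of FD]
2. A_y = 1024/89  [A is the midpoint of FD]
   → A = (-284/89, 1024/89)
3. C_x = -15057854/4708901  [G, A, C are collinear ∩ EC ⟂ GA]
4. C_y = 54228091/4708901  [G, A, C are collinear ∩ EC ⟂ GA]
   → C = (-15057854/4708901, 54228091/4708901)

A = (-284/89, 1024/89)
C = (-15057854/4708901, 54228091/4708901)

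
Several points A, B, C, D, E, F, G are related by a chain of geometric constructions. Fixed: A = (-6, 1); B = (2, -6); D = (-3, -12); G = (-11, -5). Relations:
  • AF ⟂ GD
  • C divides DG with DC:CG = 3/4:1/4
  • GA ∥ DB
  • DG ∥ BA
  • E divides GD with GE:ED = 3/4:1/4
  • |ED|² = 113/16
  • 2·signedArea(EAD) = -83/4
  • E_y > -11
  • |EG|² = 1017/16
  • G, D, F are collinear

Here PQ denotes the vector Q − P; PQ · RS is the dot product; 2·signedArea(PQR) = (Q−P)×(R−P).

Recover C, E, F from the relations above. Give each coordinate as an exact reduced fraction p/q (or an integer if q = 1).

C = (-9, -27/4)
E = (-5, -41/4)
F = (-1259/113, -551/113)

1. C_x = -9  [C divides DG with DC:CG = 3/4:1/4]
2. C_y = -27/4  [C divides DG with DC:CG = 3/4:1/4]
   → C = (-9, -27/4)
3. E_x = -5  [E divides GD with GE:ED = 3/4:1/4]
4. E_y = -41/4  [E divides GD with GE:ED = 3/4:1/4]
   → E = (-5, -41/4)
5. F_x = -1259/113  [G, D, F are collinear ∩ AF ⟂ GD]
6. F_y = -551/113  [G, D, F are collinear ∩ AF ⟂ GD]
   → F = (-1259/113, -551/113)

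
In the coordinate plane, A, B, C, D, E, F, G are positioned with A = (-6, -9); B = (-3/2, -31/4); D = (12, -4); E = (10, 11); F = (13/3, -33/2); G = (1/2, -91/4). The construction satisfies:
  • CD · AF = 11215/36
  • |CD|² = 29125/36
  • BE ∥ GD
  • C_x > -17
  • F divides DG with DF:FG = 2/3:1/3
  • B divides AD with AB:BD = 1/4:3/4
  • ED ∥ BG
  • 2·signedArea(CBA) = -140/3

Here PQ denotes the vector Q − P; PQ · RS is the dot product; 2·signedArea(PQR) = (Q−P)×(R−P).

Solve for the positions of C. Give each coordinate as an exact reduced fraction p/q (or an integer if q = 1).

C = (-49/3, -3/2)

1. C_x = -49/3  [2·signedArea(CBA) = -140/3 ∩ CD · AF = 11215/36]
2. C_y = -3/2  [2·signedArea(CBA) = -140/3 ∩ CD · AF = 11215/36]
   → C = (-49/3, -3/2)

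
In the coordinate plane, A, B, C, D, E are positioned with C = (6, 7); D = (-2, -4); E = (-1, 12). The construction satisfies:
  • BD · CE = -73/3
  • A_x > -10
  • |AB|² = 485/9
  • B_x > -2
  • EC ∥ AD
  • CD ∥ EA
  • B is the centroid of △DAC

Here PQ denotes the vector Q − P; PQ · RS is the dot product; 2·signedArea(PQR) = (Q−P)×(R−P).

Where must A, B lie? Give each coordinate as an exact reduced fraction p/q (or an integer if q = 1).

A = (-9, 1)
B = (-5/3, 4/3)

1. A_x = -9  [EC ∥ AD ∩ CD ∥ EA]
2. A_y = 1  [EC ∥ AD ∩ CD ∥ EA]
   → A = (-9, 1)
3. B_x = -5/3  [B is the centroid of △DAC]
4. B_y = 4/3  [B is the centroid of △DAC]
   → B = (-5/3, 4/3)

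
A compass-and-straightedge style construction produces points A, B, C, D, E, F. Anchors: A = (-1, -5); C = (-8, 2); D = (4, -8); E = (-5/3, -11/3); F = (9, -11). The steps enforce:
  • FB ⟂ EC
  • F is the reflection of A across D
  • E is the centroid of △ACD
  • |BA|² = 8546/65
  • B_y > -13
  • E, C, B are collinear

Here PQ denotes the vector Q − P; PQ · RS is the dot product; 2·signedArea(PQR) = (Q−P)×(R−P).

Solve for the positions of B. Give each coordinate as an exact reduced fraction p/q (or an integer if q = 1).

B = (2568/325, -3974/325)

1. B_x = 2568/325  [E, C, B are collinear ∩ FB ⟂ EC]
2. B_y = -3974/325  [E, C, B are collinear ∩ FB ⟂ EC]
   → B = (2568/325, -3974/325)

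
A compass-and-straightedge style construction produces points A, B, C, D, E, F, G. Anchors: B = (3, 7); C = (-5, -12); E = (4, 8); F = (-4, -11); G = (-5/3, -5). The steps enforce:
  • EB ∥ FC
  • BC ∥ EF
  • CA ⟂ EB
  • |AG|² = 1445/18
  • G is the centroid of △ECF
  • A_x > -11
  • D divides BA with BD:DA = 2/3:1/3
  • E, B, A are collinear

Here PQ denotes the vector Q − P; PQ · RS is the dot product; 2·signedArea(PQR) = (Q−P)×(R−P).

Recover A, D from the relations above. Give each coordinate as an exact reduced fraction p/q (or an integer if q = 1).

1. A_x = -21/2  [E, B, A are collinear ∩ CA ⟂ EB]
2. A_y = -13/2  [E, B, A are collinear ∩ CA ⟂ EB]
   → A = (-21/2, -13/2)
3. D_x = -6  [D divides BA with BD:DA = 2/3:1/3]
4. D_y = -2  [D divides BA with BD:DA = 2/3:1/3]
   → D = (-6, -2)

A = (-21/2, -13/2)
D = (-6, -2)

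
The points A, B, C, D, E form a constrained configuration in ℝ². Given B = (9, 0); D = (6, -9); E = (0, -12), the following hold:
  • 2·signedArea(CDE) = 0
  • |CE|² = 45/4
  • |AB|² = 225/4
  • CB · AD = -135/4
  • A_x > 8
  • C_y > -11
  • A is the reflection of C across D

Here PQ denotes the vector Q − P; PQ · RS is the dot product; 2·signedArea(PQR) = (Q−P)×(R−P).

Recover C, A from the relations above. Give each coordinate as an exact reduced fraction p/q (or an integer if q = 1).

1. C_x = 3  [line 3·x + -6·y + -72 = 0 ∩ |CE|² = 45/4]
2. C_y = -21/2  [line 3·x + -6·y + -72 = 0 ∩ |CE|² = 45/4]
   → C = (3, -21/2)
3. A_x = 9  [A is the reflection of C across D]
4. A_y = -15/2  [A is the reflection of C across D]
   → A = (9, -15/2)

A = (9, -15/2)
C = (3, -21/2)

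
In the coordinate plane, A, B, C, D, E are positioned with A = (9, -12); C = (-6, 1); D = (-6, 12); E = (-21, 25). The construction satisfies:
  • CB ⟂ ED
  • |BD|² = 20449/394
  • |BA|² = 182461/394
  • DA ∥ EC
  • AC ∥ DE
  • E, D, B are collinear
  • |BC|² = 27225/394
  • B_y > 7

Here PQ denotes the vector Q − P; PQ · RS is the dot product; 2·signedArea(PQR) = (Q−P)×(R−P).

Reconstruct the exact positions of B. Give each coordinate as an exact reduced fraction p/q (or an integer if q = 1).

1. B_x = -219/394  [E, D, B are collinear ∩ CB ⟂ ED]
2. B_y = 2869/394  [E, D, B are collinear ∩ CB ⟂ ED]
   → B = (-219/394, 2869/394)

B = (-219/394, 2869/394)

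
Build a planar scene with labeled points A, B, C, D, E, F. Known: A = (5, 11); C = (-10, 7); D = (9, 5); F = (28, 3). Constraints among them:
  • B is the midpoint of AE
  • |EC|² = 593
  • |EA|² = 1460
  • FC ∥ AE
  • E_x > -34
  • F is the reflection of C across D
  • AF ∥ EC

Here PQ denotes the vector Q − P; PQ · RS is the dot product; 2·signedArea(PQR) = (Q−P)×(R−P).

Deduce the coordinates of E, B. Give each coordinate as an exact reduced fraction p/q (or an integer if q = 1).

B = (-14, 13)
E = (-33, 15)

1. E_x = -33  [AF ∥ EC ∩ FC ∥ AE]
2. E_y = 15  [AF ∥ EC ∩ FC ∥ AE]
   → E = (-33, 15)
3. B_x = -14  [B is the midpoint of AE]
4. B_y = 13  [B is the midpoint of AE]
   → B = (-14, 13)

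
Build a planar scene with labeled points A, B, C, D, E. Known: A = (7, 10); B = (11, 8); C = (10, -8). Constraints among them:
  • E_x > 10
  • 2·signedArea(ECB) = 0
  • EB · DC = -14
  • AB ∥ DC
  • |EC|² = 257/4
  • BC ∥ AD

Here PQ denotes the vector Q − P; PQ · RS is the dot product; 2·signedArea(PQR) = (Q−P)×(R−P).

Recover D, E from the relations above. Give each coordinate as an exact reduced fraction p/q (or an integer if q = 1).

1. D_x = 6  [AB ∥ DC ∩ BC ∥ AD]
2. D_y = -6  [AB ∥ DC ∩ BC ∥ AD]
   → D = (6, -6)
3. E_x = 21/2  [2·signedArea(ECB) = 0 ∩ EB · DC = -14]
4. E_y = 0  [2·signedArea(ECB) = 0 ∩ EB · DC = -14]
   → E = (21/2, 0)

D = (6, -6)
E = (21/2, 0)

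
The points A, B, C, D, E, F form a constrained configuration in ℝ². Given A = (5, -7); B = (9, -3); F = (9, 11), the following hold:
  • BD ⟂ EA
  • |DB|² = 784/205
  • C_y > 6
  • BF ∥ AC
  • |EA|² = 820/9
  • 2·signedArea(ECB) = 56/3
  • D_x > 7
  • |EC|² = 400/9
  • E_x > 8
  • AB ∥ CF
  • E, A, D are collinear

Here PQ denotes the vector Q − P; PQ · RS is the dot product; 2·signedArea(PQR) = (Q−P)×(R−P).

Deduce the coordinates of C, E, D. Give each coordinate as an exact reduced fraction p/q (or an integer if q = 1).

C = (5, 7)
D = (1481/205, -447/205)
E = (9, 5/3)

1. C_x = 5  [AB ∥ CF ∩ BF ∥ AC]
2. C_y = 7  [AB ∥ CF ∩ BF ∥ AC]
   → C = (5, 7)
3. E_x = 9  [line 10·x + 4·y + -290/3 = 0 ∩ |EC|² = 400/9]
4. E_y = 5/3  [line 10·x + 4·y + -290/3 = 0 ∩ |EC|² = 400/9]
   → E = (9, 5/3)
5. D_x = 1481/205  [E, A, D are collinear ∩ BD ⟂ EA]
6. D_y = -447/205  [E, A, D are collinear ∩ BD ⟂ EA]
   → D = (1481/205, -447/205)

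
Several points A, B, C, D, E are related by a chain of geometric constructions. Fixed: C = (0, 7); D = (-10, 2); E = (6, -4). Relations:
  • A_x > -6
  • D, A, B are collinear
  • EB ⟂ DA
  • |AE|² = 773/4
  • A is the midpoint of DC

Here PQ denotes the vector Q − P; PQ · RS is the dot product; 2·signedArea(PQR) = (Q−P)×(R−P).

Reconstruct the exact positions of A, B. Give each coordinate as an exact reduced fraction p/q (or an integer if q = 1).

1. A_x = -5  [A is the midpoint of DC]
2. A_y = 9/2  [A is the midpoint of DC]
   → A = (-5, 9/2)
3. B_x = 2/5  [D, A, B are collinear ∩ EB ⟂ DA]
4. B_y = 36/5  [D, A, B are collinear ∩ EB ⟂ DA]
   → B = (2/5, 36/5)

A = (-5, 9/2)
B = (2/5, 36/5)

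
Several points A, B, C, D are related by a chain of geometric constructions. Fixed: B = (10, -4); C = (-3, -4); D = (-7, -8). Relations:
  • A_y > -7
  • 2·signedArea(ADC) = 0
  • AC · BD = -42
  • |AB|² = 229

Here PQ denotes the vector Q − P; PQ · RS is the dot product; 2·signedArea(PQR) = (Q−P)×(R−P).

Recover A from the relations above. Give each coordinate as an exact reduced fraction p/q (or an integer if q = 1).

1. A_x = -5  [2·signedArea(ADC) = 0 ∩ AC · BD = -42]
2. A_y = -6  [2·signedArea(ADC) = 0 ∩ AC · BD = -42]
   → A = (-5, -6)

A = (-5, -6)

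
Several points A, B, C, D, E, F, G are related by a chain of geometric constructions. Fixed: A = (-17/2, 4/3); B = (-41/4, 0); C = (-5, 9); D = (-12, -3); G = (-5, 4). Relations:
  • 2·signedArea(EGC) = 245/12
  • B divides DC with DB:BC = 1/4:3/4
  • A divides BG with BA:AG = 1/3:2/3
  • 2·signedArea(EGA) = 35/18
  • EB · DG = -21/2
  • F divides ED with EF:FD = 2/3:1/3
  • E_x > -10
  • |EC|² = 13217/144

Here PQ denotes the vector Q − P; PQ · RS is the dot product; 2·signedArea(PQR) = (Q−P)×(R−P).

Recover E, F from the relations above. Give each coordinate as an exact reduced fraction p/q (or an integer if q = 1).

1. E_x = -109/12  [2·signedArea(EGA) = 35/18 ∩ 2·signedArea(EGC) = 245/12]
2. E_y = 1/3  [2·signedArea(EGA) = 35/18 ∩ 2·signedArea(EGC) = 245/12]
   → E = (-109/12, 1/3)
3. F_x = -397/36  [F divides ED with EF:FD = 2/3:1/3]
4. F_y = -17/9  [F divides ED with EF:FD = 2/3:1/3]
   → F = (-397/36, -17/9)

E = (-109/12, 1/3)
F = (-397/36, -17/9)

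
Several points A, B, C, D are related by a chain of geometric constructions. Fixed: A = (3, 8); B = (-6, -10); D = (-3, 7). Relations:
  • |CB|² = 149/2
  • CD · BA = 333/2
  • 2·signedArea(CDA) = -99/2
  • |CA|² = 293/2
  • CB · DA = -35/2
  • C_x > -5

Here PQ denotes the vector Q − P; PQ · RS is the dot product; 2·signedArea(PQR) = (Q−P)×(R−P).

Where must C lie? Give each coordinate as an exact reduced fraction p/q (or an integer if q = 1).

1. C_x = -9/2  [CB · DA = -35/2 ∩ CD · BA = 333/2]
2. C_y = -3/2  [CB · DA = -35/2 ∩ CD · BA = 333/2]
   → C = (-9/2, -3/2)

C = (-9/2, -3/2)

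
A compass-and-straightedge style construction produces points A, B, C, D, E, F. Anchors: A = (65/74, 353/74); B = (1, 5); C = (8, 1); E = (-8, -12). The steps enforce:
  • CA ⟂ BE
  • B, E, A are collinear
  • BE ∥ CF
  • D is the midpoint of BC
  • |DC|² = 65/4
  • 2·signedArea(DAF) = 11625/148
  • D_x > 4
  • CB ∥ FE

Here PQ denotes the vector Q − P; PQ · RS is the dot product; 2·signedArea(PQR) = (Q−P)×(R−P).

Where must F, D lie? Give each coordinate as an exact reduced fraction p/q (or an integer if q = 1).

1. F_x = -1  [CB ∥ FE ∩ BE ∥ CF]
2. F_y = -16  [CB ∥ FE ∩ BE ∥ CF]
   → F = (-1, -16)
3. D_x = 9/2  [D is the midpoint of BC]
4. D_y = 3  [D is the midpoint of BC]
   → D = (9/2, 3)

D = (9/2, 3)
F = (-1, -16)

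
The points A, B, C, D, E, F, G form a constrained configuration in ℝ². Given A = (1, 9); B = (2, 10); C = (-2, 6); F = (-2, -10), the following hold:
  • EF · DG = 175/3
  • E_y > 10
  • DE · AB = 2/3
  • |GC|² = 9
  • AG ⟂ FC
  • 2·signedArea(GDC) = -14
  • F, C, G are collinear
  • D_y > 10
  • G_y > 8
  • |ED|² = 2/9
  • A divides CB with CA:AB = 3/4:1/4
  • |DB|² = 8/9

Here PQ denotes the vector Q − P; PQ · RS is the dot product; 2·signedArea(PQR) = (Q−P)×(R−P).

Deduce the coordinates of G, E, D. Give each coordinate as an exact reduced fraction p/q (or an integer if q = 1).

D = (8/3, 32/3)
E = (3, 11)
G = (-2, 9)

1. G_x = -2  [F, C, G are collinear ∩ AG ⟂ FC]
2. G_y = 9  [F, C, G are collinear ∩ AG ⟂ FC]
   → G = (-2, 9)
3. D_x = 8/3  [2·signedArea(GDC) = -14]
4. D_y = 32/3  [|DB|² = 8/9]
   → D = (8/3, 32/3)
5. E_x = 3  [EF · DG = 175/3 ∩ DE · AB = 2/3]
6. E_y = 11  [EF · DG = 175/3 ∩ DE · AB = 2/3]
   → E = (3, 11)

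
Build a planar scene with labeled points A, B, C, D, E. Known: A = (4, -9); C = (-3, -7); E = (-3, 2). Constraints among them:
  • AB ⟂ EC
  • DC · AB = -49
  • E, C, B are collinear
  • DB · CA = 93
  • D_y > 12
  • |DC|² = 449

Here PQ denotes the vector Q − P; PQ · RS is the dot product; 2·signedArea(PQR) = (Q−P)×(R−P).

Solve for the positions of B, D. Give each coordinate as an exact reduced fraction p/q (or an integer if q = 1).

B = (-3, -9)
D = (-10, 13)

1. B_x = -3  [E, C, B are collinear ∩ AB ⟂ EC]
2. B_y = -9  [E, C, B are collinear ∩ AB ⟂ EC]
   → B = (-3, -9)
3. D_x = -10  [DB · CA = 93 ∩ DC · AB = -49]
4. D_y = 13  [DB · CA = 93 ∩ DC · AB = -49]
   → D = (-10, 13)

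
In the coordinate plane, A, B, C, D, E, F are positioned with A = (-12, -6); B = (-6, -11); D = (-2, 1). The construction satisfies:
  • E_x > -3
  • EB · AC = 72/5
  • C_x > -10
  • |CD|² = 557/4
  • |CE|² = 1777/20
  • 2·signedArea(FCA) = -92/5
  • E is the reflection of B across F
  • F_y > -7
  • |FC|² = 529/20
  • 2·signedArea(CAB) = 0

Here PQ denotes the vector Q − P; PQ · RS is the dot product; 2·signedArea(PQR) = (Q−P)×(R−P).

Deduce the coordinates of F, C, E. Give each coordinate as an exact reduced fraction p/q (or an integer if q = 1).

C = (-9, -17/2)
E = (-14/5, -7/5)
F = (-22/5, -31/5)

1. C_x = -9  [line 5·x + 6·y + 96 = 0 ∩ |CD|² = 557/4]
2. C_y = -17/2  [line 5·x + 6·y + 96 = 0 ∩ |CD|² = 557/4]
   → C = (-9, -17/2)
3. E_x = -14/5  [line -3·x + 5/2·y + -49/10 = 0 ∩ |CE|² = 1777/20]
4. E_y = -7/5  [line -3·x + 5/2·y + -49/10 = 0 ∩ |CE|² = 1777/20]
   → E = (-14/5, -7/5)
5. F_x = -22/5  [2·signedArea(FCA) = -92/5 ∩ E is the reflection of B across F]
6. F_y = -31/5  [2·signedArea(FCA) = -92/5 ∩ E is the reflection of B across F]
   → F = (-22/5, -31/5)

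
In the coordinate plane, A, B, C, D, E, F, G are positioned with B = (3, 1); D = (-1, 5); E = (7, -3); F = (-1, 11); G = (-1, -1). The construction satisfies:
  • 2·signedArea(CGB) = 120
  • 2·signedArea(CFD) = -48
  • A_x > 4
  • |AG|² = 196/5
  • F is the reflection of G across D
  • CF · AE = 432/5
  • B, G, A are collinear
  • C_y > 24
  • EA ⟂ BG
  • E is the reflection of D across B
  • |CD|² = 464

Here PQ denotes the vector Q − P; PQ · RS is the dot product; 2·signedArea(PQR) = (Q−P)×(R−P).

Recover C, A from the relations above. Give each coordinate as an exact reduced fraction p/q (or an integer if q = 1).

A = (23/5, 9/5)
C = (-9, 25)

1. C_x = -9  [2·signedArea(CGB) = 120 ∩ 2·signedArea(CFD) = -48]
2. C_y = 25  [2·signedArea(CGB) = 120 ∩ 2·signedArea(CFD) = -48]
   → C = (-9, 25)
3. A_x = 23/5  [CF · AE = 432/5 ∩ B, G, A are collinear]
4. A_y = 9/5  [CF · AE = 432/5 ∩ B, G, A are collinear]
   → A = (23/5, 9/5)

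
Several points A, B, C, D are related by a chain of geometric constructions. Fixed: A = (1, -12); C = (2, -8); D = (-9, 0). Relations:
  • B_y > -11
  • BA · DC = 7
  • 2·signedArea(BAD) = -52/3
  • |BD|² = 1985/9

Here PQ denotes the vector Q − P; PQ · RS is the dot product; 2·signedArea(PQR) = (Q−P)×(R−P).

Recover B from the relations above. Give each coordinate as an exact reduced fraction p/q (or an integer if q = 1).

B = (4/3, -32/3)

1. B_x = 4/3  [2·signedArea(BAD) = -52/3 ∩ BA · DC = 7]
2. B_y = -32/3  [2·signedArea(BAD) = -52/3 ∩ BA · DC = 7]
   → B = (4/3, -32/3)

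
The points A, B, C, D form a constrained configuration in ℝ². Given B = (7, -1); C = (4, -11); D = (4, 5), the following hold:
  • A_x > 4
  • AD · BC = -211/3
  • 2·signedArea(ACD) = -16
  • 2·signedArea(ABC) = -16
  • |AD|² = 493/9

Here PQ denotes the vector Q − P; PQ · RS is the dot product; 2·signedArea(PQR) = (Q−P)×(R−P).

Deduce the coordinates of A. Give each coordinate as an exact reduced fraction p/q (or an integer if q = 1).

A = (5, -7/3)

1. A_x = 5  [2·signedArea(ABC) = -16 ∩ AD · BC = -211/3]
2. A_y = -7/3  [2·signedArea(ABC) = -16 ∩ AD · BC = -211/3]
   → A = (5, -7/3)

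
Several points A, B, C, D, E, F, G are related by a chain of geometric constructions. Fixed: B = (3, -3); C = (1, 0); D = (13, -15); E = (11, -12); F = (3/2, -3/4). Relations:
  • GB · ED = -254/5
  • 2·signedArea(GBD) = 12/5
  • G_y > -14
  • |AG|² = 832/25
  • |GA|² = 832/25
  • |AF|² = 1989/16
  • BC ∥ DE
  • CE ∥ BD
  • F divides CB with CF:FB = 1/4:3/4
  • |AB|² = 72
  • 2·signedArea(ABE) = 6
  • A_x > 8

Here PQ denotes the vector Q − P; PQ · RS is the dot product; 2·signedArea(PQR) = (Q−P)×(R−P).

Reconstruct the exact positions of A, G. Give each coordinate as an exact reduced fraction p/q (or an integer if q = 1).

A = (9, -9)
G = (61/5, -69/5)

1. A_x = 9  [line 9·x + 8·y + -9 = 0 ∩ |AF|² = 1989/16]
2. A_y = -9  [line 9·x + 8·y + -9 = 0 ∩ |AF|² = 1989/16]
   → A = (9, -9)
3. G_x = 61/5  [GB · ED = -254/5 ∩ 2·signedArea(GBD) = 12/5]
4. G_y = -69/5  [GB · ED = -254/5 ∩ 2·signedArea(GBD) = 12/5]
   → G = (61/5, -69/5)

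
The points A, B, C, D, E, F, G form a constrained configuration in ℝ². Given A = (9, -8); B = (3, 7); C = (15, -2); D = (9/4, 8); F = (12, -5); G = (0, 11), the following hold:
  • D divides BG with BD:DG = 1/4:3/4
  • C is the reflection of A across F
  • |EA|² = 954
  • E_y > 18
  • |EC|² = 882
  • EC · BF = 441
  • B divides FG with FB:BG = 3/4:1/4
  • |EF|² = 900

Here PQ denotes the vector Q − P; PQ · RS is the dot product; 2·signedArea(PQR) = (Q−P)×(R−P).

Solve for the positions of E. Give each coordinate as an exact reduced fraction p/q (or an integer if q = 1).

E = (-6, 19)

1. E_x = -6  [line -9·x + 12·y + -282 = 0 ∩ |EA|² = 954]
2. E_y = 19  [line -9·x + 12·y + -282 = 0 ∩ |EA|² = 954]
   → E = (-6, 19)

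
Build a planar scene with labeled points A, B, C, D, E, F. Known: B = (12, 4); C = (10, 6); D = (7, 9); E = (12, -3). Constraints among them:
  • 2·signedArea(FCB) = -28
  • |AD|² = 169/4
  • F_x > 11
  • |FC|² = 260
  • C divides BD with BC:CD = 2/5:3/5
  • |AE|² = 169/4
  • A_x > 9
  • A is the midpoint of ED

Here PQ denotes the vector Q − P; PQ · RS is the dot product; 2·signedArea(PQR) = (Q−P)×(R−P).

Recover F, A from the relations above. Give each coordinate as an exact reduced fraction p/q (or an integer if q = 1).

1. F_x = 12  [line 2·x + 2·y + -4 = 0 ∩ |FC|² = 260]
2. F_y = -10  [line 2·x + 2·y + -4 = 0 ∩ |FC|² = 260]
   → F = (12, -10)
3. A_x = 19/2  [A is the midpoint of ED]
4. A_y = 3  [A is the midpoint of ED]
   → A = (19/2, 3)

A = (19/2, 3)
F = (12, -10)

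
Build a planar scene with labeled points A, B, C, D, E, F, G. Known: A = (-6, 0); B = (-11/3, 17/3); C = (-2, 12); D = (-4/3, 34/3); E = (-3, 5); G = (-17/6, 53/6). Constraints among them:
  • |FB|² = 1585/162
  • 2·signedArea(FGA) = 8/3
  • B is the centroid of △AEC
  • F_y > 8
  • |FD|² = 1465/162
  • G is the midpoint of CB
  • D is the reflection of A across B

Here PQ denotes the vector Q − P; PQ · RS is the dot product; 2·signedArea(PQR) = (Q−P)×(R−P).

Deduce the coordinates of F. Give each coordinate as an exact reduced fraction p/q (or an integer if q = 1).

1. F_x = -47/18  [line 53/6·x + -19/6·y + 151/3 = 0 ∩ |FB|² = 1585/162]
2. F_y = 155/18  [line 53/6·x + -19/6·y + 151/3 = 0 ∩ |FB|² = 1585/162]
   → F = (-47/18, 155/18)

F = (-47/18, 155/18)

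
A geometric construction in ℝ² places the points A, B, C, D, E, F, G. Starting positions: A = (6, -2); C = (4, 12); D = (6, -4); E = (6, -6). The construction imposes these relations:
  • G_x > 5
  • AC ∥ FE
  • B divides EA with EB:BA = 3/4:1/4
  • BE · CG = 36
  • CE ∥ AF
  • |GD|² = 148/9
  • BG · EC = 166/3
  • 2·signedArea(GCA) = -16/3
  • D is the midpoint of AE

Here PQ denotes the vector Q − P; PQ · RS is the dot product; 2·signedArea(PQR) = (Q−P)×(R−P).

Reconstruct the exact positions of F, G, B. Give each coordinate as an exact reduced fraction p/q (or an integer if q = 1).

B = (6, -3)
F = (8, -20)
G = (16/3, 0)

1. F_x = 8  [AC ∥ FE ∩ CE ∥ AF]
2. F_y = -20  [AC ∥ FE ∩ CE ∥ AF]
   → F = (8, -20)
3. B_x = 6  [B divides EA with EB:BA = 3/4:1/4]
4. B_y = -3  [B divides EA with EB:BA = 3/4:1/4]
   → B = (6, -3)
5. G_x = 16/3  [2·signedArea(GCA) = -16/3 ∩ BE · CG = 36]
6. G_y = 0  [2·signedArea(GCA) = -16/3 ∩ BE · CG = 36]
   → G = (16/3, 0)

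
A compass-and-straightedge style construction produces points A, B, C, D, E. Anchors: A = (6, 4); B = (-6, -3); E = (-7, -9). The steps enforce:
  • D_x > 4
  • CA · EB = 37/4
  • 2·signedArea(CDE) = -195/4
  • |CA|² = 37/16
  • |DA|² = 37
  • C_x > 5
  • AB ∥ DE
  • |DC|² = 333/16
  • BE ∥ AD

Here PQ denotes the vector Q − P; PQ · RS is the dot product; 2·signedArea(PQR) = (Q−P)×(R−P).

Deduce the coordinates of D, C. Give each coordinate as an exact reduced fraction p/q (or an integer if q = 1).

1. D_x = 5  [AB ∥ DE ∩ BE ∥ AD]
2. D_y = -2  [AB ∥ DE ∩ BE ∥ AD]
   → D = (5, -2)
3. C_x = 23/4  [2·signedArea(CDE) = -195/4 ∩ CA · EB = 37/4]
4. C_y = 5/2  [2·signedArea(CDE) = -195/4 ∩ CA · EB = 37/4]
   → C = (23/4, 5/2)

C = (23/4, 5/2)
D = (5, -2)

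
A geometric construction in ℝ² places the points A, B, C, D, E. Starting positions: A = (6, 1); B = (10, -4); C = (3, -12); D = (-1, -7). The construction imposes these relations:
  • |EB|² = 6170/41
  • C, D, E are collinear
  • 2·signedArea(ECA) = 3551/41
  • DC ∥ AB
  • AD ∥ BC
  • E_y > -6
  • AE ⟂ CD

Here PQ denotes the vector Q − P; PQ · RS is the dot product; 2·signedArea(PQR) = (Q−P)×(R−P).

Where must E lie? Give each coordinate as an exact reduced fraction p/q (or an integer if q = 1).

E = (-89/41, -227/41)

1. E_x = -89/41  [C, D, E are collinear ∩ AE ⟂ CD]
2. E_y = -227/41  [C, D, E are collinear ∩ AE ⟂ CD]
   → E = (-89/41, -227/41)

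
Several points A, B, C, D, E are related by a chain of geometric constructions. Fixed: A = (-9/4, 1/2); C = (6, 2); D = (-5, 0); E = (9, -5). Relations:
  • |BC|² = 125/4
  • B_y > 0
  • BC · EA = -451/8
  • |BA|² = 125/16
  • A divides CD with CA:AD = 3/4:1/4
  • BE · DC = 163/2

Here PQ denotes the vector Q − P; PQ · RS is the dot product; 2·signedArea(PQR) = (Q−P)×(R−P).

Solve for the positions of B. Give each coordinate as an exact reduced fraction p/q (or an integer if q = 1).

B = (1/2, 1)

1. B_x = 1/2  [BE · DC = 163/2 ∩ BC · EA = -451/8]
2. B_y = 1  [BE · DC = 163/2 ∩ BC · EA = -451/8]
   → B = (1/2, 1)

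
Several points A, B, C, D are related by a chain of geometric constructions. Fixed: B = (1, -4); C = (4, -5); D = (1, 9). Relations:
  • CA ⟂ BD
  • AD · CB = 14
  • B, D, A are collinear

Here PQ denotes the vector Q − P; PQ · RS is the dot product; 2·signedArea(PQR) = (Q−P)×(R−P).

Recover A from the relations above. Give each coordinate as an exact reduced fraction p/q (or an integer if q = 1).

A = (1, -5)

1. A_x = 1  [B, D, A are collinear ∩ CA ⟂ BD]
2. A_y = -5  [B, D, A are collinear ∩ CA ⟂ BD]
   → A = (1, -5)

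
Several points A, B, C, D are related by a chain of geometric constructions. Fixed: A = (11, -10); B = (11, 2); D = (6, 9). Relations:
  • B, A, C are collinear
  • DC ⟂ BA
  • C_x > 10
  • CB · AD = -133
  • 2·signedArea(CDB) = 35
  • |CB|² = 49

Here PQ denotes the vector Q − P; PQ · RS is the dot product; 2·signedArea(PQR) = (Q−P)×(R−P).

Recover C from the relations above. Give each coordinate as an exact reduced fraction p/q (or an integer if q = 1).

C = (11, 9)

1. C_x = 11  [B, A, C are collinear ∩ DC ⟂ BA]
2. C_y = 9  [B, A, C are collinear ∩ DC ⟂ BA]
   → C = (11, 9)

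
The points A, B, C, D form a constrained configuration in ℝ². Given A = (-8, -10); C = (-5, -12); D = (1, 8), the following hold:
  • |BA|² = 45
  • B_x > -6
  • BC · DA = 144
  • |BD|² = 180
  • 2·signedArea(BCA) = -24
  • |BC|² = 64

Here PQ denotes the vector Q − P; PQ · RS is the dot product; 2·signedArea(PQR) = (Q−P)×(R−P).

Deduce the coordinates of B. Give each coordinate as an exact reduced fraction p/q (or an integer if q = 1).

B = (-5, -4)

1. B_x = -5  [2·signedArea(BCA) = -24 ∩ BC · DA = 144]
2. B_y = -4  [2·signedArea(BCA) = -24 ∩ BC · DA = 144]
   → B = (-5, -4)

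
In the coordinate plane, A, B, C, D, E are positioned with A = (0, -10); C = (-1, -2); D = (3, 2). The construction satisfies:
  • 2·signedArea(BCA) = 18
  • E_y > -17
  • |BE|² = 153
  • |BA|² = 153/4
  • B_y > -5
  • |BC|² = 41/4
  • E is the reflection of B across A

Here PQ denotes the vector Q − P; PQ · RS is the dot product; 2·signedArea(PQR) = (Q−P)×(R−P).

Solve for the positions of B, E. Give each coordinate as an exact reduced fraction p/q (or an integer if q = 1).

B = (3/2, -4)
E = (-3/2, -16)

1. B_x = 3/2  [line 8·x + 1·y + -8 = 0 ∩ |BA|² = 153/4]
2. B_y = -4  [line 8·x + 1·y + -8 = 0 ∩ |BA|² = 153/4]
   → B = (3/2, -4)
3. E_x = -3/2  [E is the reflection of B across A]
4. E_y = -16  [E is the reflection of B across A]
   → E = (-3/2, -16)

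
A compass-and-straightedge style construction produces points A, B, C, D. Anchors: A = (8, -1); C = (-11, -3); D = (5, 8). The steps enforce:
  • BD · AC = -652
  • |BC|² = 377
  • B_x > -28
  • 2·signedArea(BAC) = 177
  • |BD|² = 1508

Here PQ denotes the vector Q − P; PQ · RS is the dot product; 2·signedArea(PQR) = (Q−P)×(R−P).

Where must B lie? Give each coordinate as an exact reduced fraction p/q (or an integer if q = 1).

B = (-27, -14)

1. B_x = -27  [BD · AC = -652 ∩ 2·signedArea(BAC) = 177]
2. B_y = -14  [BD · AC = -652 ∩ 2·signedArea(BAC) = 177]
   → B = (-27, -14)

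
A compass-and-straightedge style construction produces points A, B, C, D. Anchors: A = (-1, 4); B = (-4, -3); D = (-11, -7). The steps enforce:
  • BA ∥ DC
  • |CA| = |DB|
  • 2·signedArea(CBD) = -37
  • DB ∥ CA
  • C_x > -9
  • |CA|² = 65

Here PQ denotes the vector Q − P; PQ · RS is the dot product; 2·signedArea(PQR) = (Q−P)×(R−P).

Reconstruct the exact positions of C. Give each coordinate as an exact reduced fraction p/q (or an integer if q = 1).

1. C_x = -8  [DB ∥ CA ∩ BA ∥ DC]
2. C_y = 0  [DB ∥ CA ∩ BA ∥ DC]
   → C = (-8, 0)

C = (-8, 0)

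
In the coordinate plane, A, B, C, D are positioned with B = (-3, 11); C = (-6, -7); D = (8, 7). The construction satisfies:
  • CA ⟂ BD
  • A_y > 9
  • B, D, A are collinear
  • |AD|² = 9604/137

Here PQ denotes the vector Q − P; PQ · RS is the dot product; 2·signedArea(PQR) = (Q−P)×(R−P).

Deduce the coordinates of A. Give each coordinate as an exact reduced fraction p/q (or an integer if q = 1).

1. A_x = 18/137  [B, D, A are collinear ∩ CA ⟂ BD]
2. A_y = 1351/137  [B, D, A are collinear ∩ CA ⟂ BD]
   → A = (18/137, 1351/137)

A = (18/137, 1351/137)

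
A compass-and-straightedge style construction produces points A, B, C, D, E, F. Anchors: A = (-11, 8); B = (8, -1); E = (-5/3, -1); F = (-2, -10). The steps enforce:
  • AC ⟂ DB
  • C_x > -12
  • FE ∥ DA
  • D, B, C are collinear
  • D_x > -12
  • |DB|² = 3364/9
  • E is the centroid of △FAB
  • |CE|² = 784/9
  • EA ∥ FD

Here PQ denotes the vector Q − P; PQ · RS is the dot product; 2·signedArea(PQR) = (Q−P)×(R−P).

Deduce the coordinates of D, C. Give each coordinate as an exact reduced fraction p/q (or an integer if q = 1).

1. D_x = -34/3  [FE ∥ DA ∩ EA ∥ FD]
2. D_y = -1  [FE ∥ DA ∩ EA ∥ FD]
   → D = (-34/3, -1)
3. C_x = -11  [D, B, C are collinear ∩ AC ⟂ DB]
4. C_y = -1  [D, B, C are collinear ∩ AC ⟂ DB]
   → C = (-11, -1)

C = (-11, -1)
D = (-34/3, -1)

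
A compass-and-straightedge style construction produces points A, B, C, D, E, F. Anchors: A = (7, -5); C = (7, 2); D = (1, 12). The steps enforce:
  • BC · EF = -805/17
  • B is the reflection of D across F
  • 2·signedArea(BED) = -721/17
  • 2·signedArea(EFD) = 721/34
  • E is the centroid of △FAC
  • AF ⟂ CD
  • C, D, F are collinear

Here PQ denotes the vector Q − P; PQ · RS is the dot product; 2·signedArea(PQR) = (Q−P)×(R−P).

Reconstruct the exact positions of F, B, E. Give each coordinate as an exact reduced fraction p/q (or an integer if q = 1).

B = (326/17, -311/17)
E = (273/34, -209/102)
F = (343/34, -107/34)

1. F_x = 343/34  [C, D, F are collinear ∩ AF ⟂ CD]
2. F_y = -107/34  [C, D, F are collinear ∩ AF ⟂ CD]
   → F = (343/34, -107/34)
3. B_x = 326/17  [B is the reflection of D across F]
4. B_y = -311/17  [B is the reflection of D across F]
   → B = (326/17, -311/17)
5. E_x = 273/34  [E is the centroid of △FAC]
6. E_y = -209/102  [E is the centroid of △FAC]
   → E = (273/34, -209/102)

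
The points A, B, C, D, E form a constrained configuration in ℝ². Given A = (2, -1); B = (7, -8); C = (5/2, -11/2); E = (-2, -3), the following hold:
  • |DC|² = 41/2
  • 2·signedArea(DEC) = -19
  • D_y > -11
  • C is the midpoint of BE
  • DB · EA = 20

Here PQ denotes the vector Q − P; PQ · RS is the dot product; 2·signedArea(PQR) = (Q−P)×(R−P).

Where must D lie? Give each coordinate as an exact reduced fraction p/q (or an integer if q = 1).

D = (3, -10)

1. D_x = 3  [DB · EA = 20 ∩ 2·signedArea(DEC) = -19]
2. D_y = -10  [DB · EA = 20 ∩ 2·signedArea(DEC) = -19]
   → D = (3, -10)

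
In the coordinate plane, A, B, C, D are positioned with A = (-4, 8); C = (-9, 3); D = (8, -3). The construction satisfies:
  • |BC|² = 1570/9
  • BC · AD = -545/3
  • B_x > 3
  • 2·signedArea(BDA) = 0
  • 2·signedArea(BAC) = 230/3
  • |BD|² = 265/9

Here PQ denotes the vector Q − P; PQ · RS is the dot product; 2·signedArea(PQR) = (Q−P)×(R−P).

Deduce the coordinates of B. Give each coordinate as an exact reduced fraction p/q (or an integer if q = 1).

1. B_x = 4  [2·signedArea(BDA) = 0 ∩ 2·signedArea(BAC) = 230/3]
2. B_y = 2/3  [2·signedArea(BDA) = 0 ∩ 2·signedArea(BAC) = 230/3]
   → B = (4, 2/3)

B = (4, 2/3)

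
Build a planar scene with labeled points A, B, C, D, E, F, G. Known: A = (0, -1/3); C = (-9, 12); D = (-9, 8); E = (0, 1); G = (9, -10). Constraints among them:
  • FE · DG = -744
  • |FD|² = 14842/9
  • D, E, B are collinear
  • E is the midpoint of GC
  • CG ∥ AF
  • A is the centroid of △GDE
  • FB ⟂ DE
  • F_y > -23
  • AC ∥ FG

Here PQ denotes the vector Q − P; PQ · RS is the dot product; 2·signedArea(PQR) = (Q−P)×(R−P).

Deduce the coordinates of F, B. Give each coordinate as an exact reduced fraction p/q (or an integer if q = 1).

B = (1464/65, -3221/195)
F = (18, -67/3)

1. F_x = 18  [AC ∥ FG ∩ CG ∥ AF]
2. F_y = -67/3  [AC ∥ FG ∩ CG ∥ AF]
   → F = (18, -67/3)
3. B_x = 1464/65  [D, E, B are collinear ∩ FB ⟂ DE]
4. B_y = -3221/195  [D, E, B are collinear ∩ FB ⟂ DE]
   → B = (1464/65, -3221/195)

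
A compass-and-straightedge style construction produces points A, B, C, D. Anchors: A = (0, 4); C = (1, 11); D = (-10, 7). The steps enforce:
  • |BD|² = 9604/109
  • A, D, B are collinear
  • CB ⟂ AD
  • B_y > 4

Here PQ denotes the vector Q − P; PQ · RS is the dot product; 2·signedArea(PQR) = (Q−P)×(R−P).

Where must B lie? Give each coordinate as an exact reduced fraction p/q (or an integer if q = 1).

1. B_x = -110/109  [A, D, B are collinear ∩ CB ⟂ AD]
2. B_y = 469/109  [A, D, B are collinear ∩ CB ⟂ AD]
   → B = (-110/109, 469/109)

B = (-110/109, 469/109)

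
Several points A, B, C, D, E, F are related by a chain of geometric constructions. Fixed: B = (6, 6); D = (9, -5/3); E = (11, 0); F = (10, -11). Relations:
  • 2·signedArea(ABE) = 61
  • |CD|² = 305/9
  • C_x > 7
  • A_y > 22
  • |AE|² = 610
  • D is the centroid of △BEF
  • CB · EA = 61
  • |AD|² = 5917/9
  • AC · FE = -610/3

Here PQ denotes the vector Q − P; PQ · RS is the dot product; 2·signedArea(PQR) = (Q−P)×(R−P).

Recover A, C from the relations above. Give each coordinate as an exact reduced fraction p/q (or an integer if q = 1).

A = (2, 23)
C = (23/3, 4)

1. A_x = 2  [line 6·x + 5·y + -127 = 0 ∩ |AE|² = 610]
2. A_y = 23  [line 6·x + 5·y + -127 = 0 ∩ |AE|² = 610]
   → A = (2, 23)
3. C_x = 23/3  [CB · EA = 61 ∩ AC · FE = -610/3]
4. C_y = 4  [CB · EA = 61 ∩ AC · FE = -610/3]
   → C = (23/3, 4)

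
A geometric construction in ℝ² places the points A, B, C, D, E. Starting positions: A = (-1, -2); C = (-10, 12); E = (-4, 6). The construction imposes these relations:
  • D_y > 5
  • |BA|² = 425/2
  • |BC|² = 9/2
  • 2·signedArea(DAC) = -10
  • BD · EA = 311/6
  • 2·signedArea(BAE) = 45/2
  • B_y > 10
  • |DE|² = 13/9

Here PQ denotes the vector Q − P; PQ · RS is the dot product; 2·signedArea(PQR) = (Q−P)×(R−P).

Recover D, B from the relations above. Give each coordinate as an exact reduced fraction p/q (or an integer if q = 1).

B = (-17/2, 21/2)
D = (-5, 16/3)

1. B_x = -17/2  [line -8·x + -3·y + -73/2 = 0 ∩ |BA|² = 425/2]
2. B_y = 21/2  [line -8·x + -3·y + -73/2 = 0 ∩ |BA|² = 425/2]
   → B = (-17/2, 21/2)
3. D_x = -5  [2·signedArea(DAC) = -10 ∩ BD · EA = 311/6]
4. D_y = 16/3  [2·signedArea(DAC) = -10 ∩ BD · EA = 311/6]
   → D = (-5, 16/3)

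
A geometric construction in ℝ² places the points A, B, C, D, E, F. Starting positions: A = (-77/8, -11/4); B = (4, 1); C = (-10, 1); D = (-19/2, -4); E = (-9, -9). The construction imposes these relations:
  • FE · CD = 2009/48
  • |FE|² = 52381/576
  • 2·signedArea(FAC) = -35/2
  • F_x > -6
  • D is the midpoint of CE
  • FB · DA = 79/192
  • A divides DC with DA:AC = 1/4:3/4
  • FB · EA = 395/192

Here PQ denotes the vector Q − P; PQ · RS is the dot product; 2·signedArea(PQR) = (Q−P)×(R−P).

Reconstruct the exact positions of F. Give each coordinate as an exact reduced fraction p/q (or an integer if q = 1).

F = (-125/24, -1/4)

1. F_x = -125/24  [FE · CD = 2009/48 ∩ 2·signedArea(FAC) = -35/2]
2. F_y = -1/4  [FE · CD = 2009/48 ∩ 2·signedArea(FAC) = -35/2]
   → F = (-125/24, -1/4)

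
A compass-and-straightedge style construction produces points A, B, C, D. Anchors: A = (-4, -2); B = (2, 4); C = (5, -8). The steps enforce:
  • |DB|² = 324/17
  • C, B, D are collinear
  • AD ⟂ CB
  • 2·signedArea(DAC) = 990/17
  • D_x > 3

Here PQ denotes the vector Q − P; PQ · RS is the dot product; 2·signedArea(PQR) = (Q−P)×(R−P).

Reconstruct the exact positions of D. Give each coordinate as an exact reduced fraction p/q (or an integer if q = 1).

1. D_x = 52/17  [C, B, D are collinear ∩ AD ⟂ CB]
2. D_y = -4/17  [C, B, D are collinear ∩ AD ⟂ CB]
   → D = (52/17, -4/17)

D = (52/17, -4/17)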